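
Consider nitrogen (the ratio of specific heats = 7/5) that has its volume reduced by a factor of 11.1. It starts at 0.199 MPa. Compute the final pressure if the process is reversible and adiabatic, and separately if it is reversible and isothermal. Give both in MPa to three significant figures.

adiabatic: 5.79 MPa; isothermal: 2.21 MPa

Isothermal: P₂ = P₁(V₁/V₂) = 0.199×11.1 = 2.209 MPa.
Adiabatic: P₂ = P₁(V₁/V₂)^γ = 0.199×11.1^(7/5) = 5.785 MPa.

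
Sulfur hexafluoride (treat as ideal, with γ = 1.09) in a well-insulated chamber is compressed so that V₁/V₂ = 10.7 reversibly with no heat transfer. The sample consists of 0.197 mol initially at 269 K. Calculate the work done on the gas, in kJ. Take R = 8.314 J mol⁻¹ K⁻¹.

W ≈ 1.16 kJ

For a reversible adiabat TV^(γ−1) is constant, so T₂ = T₁ (V₁/V₂)^(γ−1).
T₂ = 269 × 10.7^(0.09) = 333 K.
Q = 0, so ΔU = W_on_gas = nCᵥΔT with Cᵥ = R/(γ−1) = 92.38 J/(mol·K).
ΔU = 0.197 × 92.38 × (333 − 269) = 1164 J.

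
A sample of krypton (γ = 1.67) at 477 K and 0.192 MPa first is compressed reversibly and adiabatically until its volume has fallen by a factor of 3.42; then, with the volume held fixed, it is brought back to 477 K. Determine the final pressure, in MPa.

Adiabatic step (PV^γ = const): P₂ = 0.192×3.42^(1.67) = 1.497 MPa; T₂ = 477×3.42^(0.67) = 1087 K.
Isochoric: P₃ = P₂(T₃/T₂) = 1.497 × (477/1087) = 0.6566 MPa.

P₃ ≈ 0.657 MPa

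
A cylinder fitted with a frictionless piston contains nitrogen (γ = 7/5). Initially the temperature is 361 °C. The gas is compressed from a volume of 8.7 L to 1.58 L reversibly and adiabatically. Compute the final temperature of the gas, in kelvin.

T₂ ≈ 1250 K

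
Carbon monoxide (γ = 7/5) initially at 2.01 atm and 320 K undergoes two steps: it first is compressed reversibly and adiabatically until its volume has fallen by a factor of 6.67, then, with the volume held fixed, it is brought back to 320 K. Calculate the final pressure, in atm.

P₃ ≈ 13.4 atm

Adiabatic step (PV^γ = const): P₂ = 2.01×6.67^(7/5) = 28.64 atm; T₂ = 320×6.67^(2/5) = 683.6 K.
Isochoric: P₃ = P₂(T₃/T₂) = 28.64 × (320/683.6) = 13.41 atm.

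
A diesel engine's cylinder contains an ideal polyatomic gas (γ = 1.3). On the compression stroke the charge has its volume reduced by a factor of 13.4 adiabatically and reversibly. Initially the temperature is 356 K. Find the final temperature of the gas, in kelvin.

T₂ ≈ 775 K

For a reversible adiabat TV^(γ−1) is constant, so T₂ = T₁ (V₁/V₂)^(γ−1).
T₂ = 356 × 13.4^(0.3) = 775.5 K.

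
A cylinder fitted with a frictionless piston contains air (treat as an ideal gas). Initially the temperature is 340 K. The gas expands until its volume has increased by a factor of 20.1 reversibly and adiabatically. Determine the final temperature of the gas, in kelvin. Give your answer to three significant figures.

T₂ ≈ 102 K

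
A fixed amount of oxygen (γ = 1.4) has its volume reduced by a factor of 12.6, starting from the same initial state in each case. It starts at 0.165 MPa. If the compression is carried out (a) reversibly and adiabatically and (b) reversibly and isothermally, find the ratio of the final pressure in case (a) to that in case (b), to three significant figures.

P_adiabatic / P_isothermal ≈ 2.76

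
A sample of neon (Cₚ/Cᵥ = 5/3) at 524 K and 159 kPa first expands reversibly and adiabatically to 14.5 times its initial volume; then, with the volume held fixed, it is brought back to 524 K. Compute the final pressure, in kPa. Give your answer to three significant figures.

P₃ ≈ 11.0 kPa

Adiabatic step (PV^γ = const): P₂ = 159×(1/14.5)^(5/3) = 1.844 kPa; T₂ = 524×(1/14.5)^(2/3) = 88.12 K.
Isochoric: P₃ = P₂(T₃/T₂) = 1.844 × (524/88.12) = 10.97 kPa.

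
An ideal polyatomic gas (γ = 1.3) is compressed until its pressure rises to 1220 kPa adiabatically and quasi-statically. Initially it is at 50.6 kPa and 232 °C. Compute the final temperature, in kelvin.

Along an adiabat T P^((1−γ)/γ) is constant, so T₂ = T₁ (P₂/P₁)^((γ−1)/γ).
T₁ = 232 °C = 505.1 K.
T₂ = 505.1 × (1220/50.6)^(0.231) = 1053 K.

T₂ ≈ 1050 K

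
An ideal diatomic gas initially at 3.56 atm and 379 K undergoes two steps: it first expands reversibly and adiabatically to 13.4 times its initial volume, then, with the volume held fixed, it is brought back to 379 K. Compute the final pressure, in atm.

P₃ ≈ 0.266 atm

For a diatomic ideal gas γ = 7/5.
Adiabatic step (PV^γ = const): P₂ = 3.56×(1/13.4)^(7/5) = 0.09408 atm; T₂ = 379×(1/13.4)^(2/5) = 134.2 K.
Isochoric: P₃ = P₂(T₃/T₂) = 0.09408 × (379/134.2) = 0.2657 atm.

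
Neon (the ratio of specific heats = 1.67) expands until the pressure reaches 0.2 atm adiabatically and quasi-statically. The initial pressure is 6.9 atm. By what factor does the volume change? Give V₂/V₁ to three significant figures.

V₂/V₁ ≈ 8.33

From PV^γ = const, V₂/V₁ = (P₁/P₂)^(1/γ).
V₂/V₁ = (6.9/0.2)^(0.599) = 8.334.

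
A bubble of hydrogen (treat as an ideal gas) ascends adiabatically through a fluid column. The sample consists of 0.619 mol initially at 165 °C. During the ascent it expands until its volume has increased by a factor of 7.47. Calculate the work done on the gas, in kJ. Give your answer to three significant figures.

Adiabatic: T₁V₁^(γ−1) = T₂V₂^(γ−1) ⇒ T₂ = T₁ (V₁/V₂)^(γ−1).
γ = 7/5 for a diatomic ideal gas, so γ−1 = 2/5.
T₁ = 165 °C = 438.1 K.
T₂ = 438.1 × (1/7.47)^(2/5) = 196 K.
Q = 0, so ΔU = W_on_gas = nCᵥΔT with Cᵥ = R/(γ−1) = 20.79 J/(mol·K).
ΔU = 0.619 × 20.79 × (196 − 438.1) = -3115 J.

W ≈ -3.12 kJ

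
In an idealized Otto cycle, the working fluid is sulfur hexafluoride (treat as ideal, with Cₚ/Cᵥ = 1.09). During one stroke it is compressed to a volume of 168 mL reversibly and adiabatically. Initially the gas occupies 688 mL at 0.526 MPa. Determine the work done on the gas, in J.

W ≈ 544 J

P₂ = P₁(V₁/V₂)^γ = 0.526×(688/168)^(1.09) = 2.446 MPa.
For a reversible adiabat, W_by_gas = (P₁V₁ − P₂V₂)/(γ−1).
W_by = (526000×0.000688 − 2.446×10^6×0.000168) / (0.09) = -544 J.
W_on_gas = −W_by = 544 J.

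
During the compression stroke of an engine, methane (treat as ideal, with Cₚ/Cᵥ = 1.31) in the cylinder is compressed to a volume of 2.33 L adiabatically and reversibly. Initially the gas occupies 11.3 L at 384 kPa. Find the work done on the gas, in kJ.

W ≈ 8.84 kJ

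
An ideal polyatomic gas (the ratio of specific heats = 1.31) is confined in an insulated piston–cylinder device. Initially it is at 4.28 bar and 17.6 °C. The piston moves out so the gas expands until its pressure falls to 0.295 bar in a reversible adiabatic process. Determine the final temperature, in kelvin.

Adiabatic: T₂/T₁ = (P₂/P₁)^((γ−1)/γ).
T₁ = 17.6 °C = 290.8 K.
T₂ = 290.8 × (0.295/4.28)^(0.237) = 154.4 K.

T₂ ≈ 154 K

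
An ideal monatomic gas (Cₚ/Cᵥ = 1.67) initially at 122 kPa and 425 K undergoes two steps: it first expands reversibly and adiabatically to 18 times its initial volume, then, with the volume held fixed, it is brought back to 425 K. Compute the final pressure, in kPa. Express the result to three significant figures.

P₃ ≈ 6.78 kPa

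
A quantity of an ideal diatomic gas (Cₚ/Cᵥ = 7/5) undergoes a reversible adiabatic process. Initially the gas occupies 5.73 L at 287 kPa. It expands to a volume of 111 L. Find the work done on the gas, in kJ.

P₂ = P₁(V₁/V₂)^γ = 287×(5.73/111)^(7/5) = 4.527 kPa.
For a reversible adiabat, W_by_gas = (P₁V₁ − P₂V₂)/(γ−1).
W_by = (287000×0.00573 − 4527×0.111) / (2/5) = 2855 J.
W_on_gas = −W_by = -2855 J.

W ≈ -2.85 kJ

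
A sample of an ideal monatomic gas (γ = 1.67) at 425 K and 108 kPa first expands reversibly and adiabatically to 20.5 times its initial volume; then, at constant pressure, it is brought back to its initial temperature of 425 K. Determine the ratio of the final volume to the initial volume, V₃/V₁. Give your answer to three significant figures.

V₃/V₁ ≈ 155

Adiabatic step: V₂/V₁ = 20.5; T₂ = T₁·(1/20.5)^(0.67) = 56.17 K.
Isobaric step: V₃/V₂ = T₃/T₂ = 425/56.17.
V₃/V₁ = (V₂/V₁)(V₃/V₂) = 20.5 × (425/56.17) = 155.1.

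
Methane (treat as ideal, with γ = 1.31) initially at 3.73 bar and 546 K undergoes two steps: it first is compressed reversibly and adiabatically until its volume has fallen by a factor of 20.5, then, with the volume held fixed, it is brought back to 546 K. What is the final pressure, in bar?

P₃ ≈ 76.5 bar

Adiabatic step (PV^γ = const): P₂ = 3.73×20.5^(1.31) = 195 bar; T₂ = 546×20.5^(0.31) = 1393 K.
Isochoric: P₃ = P₂(T₃/T₂) = 195 × (546/1393) = 76.47 bar.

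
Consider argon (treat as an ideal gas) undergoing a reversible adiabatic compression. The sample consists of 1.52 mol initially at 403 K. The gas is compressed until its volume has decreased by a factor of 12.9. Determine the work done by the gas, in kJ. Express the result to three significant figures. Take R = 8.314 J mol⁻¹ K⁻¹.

W ≈ -34.4 kJ

Adiabatic: T₁V₁^(γ−1) = T₂V₂^(γ−1) ⇒ T₂ = T₁ (V₁/V₂)^(γ−1).
γ = 5/3 for a monatomic ideal gas, so γ−1 = 2/3.
T₂ = 403 × 12.9^(2/3) = 2217 K.
Q = 0, so ΔU = W_on_gas = nCᵥΔT with Cᵥ = R/(γ−1) = 12.47 J/(mol·K).
ΔU = 1.52 × 12.47 × (2217 − 403) = 34380 J.
Work done by the gas = −ΔU = -34380 J.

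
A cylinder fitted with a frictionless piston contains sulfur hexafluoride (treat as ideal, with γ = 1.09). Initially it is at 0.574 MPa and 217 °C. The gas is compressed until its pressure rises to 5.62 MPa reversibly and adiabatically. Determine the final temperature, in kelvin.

T₂ ≈ 592 K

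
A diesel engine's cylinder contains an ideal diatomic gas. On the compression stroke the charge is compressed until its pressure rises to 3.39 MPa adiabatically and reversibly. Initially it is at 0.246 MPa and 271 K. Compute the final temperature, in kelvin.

Along an adiabat T P^((1−γ)/γ) is constant, so T₂ = T₁ (P₂/P₁)^((γ−1)/γ).
For a diatomic ideal gas γ = 7/5, so (γ−1)/γ = 2/7.
T₂ = 271 × (3.39/0.246)^(2/7) = 573.4 K.

T₂ ≈ 573 K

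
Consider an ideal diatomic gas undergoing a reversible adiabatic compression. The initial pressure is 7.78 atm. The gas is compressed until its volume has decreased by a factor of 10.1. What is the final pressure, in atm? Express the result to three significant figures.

P₂ ≈ 198 atm

Since PV^γ is constant along a reversible adiabat, P₂ = P₁ (V₁/V₂)^γ.
For a diatomic ideal gas γ = 7/5.
P₂ = 7.78 × 10.1^(7/5) = 198.2 atm.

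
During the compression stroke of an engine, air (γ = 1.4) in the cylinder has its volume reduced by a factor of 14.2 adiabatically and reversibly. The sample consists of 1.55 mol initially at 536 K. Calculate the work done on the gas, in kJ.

For a reversible adiabat TV^(γ−1) is constant, so T₂ = T₁ (V₁/V₂)^(γ−1).
T₂ = 536 × 14.2^(0.4) = 1549 K.
Q = 0, so ΔU = W_on_gas = nCᵥΔT with Cᵥ = R/(γ−1) = 20.79 J/(mol·K).
ΔU = 1.55 × 20.79 × (1549 − 536) = 32640 J.

W ≈ 32.6 kJ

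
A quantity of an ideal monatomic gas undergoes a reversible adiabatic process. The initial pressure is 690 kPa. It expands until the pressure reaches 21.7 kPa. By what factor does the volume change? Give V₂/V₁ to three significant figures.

V₂/V₁ ≈ 7.97

From PV^γ = const, V₂/V₁ = (P₁/P₂)^(1/γ).
For a monatomic ideal gas γ = 5/3.
V₂/V₁ = (690/21.7)^(3/5) = 7.97.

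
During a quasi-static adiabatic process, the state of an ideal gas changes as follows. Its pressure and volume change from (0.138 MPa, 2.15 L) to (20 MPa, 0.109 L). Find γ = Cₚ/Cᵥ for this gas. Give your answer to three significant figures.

γ ≈ 1.67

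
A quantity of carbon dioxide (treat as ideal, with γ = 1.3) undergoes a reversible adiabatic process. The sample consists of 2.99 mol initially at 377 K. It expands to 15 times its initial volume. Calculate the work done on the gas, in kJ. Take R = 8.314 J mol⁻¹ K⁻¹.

W ≈ -17.4 kJ

Adiabatic: T₁V₁^(γ−1) = T₂V₂^(γ−1) ⇒ T₂ = T₁ (V₁/V₂)^(γ−1).
T₂ = 377 × (1/15)^(0.3) = 167.3 K.
Q = 0, so ΔU = W_on_gas = nCᵥΔT with Cᵥ = R/(γ−1) = 27.71 J/(mol·K).
ΔU = 2.99 × 27.71 × (167.3 − 377) = -17380 J.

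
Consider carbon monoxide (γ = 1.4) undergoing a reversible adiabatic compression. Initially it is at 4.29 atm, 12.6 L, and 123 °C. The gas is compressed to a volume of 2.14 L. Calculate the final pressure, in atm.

Since PV^γ is constant along a reversible adiabat, P₂ = P₁ (V₁/V₂)^γ.
P₂ = 4.29 × (12.6/2.14)^(1.4) = 51.33 atm.

P₂ ≈ 51.3 atm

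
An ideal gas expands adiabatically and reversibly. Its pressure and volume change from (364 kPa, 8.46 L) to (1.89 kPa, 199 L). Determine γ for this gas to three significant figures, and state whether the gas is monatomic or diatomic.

PV^γ = const ⇒ γ = ln(P₂/P₁) / ln(V₁/V₂).
γ = ln(1.89/364) / ln(8.46/199) = 1.666.
γ ≈ 1.67 is close to 5/3, so the gas is monatomic.

γ ≈ 1.67; monatomic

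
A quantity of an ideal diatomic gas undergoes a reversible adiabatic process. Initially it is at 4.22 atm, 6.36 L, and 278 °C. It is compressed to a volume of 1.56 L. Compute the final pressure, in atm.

Adiabatic: P₁V₁^γ = P₂V₂^γ ⇒ P₂ = P₁ (V₁/V₂)^γ.
γ = 7/5 for a diatomic ideal gas.
P₂ = 4.22 × (6.36/1.56)^(7/5) = 30.18 atm.

P₂ ≈ 30.2 atm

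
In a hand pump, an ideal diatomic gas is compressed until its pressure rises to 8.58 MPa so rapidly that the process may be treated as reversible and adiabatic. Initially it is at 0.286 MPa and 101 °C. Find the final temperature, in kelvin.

T₂ ≈ 989 K

Adiabatic: T₂/T₁ = (P₂/P₁)^((γ−1)/γ).
For a diatomic ideal gas γ = 7/5, so (γ−1)/γ = 2/7.
T₁ = 101 °C = 374.1 K.
T₂ = 374.1 × (8.58/0.286)^(2/7) = 988.7 K.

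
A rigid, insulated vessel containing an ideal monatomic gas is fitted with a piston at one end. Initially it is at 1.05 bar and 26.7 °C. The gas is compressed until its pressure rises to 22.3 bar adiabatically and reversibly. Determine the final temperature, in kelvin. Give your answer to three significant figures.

Along an adiabat T P^((1−γ)/γ) is constant, so T₂ = T₁ (P₂/P₁)^((γ−1)/γ).
For a monatomic ideal gas γ = 5/3, so (γ−1)/γ = 2/5.
T₁ = 26.7 °C = 299.8 K.
T₂ = 299.8 × (22.3/1.05)^(2/5) = 1018 K.

T₂ ≈ 1020 K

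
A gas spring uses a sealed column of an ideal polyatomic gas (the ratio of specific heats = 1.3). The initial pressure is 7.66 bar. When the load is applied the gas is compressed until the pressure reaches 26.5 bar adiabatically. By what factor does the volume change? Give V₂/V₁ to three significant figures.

V₂/V₁ ≈ 0.385

From PV^γ = const, V₂/V₁ = (P₁/P₂)^(1/γ).
V₂/V₁ = (7.66/26.5)^(0.769) = 0.3849.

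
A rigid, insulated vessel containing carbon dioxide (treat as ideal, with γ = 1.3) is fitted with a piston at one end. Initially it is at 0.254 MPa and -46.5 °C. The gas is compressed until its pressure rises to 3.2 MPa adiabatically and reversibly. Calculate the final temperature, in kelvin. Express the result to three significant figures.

Along an adiabat T P^((1−γ)/γ) is constant, so T₂ = T₁ (P₂/P₁)^((γ−1)/γ).
T₁ = -46.5 °C = 226.6 K.
T₂ = 226.6 × (3.2/0.254)^(0.231) = 406.7 K.

T₂ ≈ 407 K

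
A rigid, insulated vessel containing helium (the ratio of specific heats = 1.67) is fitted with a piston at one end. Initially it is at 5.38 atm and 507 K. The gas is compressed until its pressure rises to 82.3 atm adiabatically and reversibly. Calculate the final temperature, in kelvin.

T₂ ≈ 1510 K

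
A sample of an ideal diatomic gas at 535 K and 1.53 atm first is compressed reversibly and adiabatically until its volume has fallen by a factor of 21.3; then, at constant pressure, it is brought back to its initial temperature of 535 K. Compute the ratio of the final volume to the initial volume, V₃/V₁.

V₃/V₁ ≈ 0.0138

For a diatomic ideal gas γ = 7/5.
Adiabatic step: V₂/V₁ = 0.04695; T₂ = T₁·21.3^(2/5) = 1818 K.
Isobaric step: V₃/V₂ = T₃/T₂ = 535/1818.
V₃/V₁ = (V₂/V₁)(V₃/V₂) = 0.04695 × (535/1818) = 0.01381.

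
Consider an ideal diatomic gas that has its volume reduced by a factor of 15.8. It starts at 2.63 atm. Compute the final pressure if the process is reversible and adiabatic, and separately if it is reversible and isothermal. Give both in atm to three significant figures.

For a diatomic ideal gas γ = 7/5.
Isothermal: P₂ = P₁(V₁/V₂) = 2.63×15.8 = 41.55 atm.
Adiabatic: P₂ = P₁(V₁/V₂)^γ = 2.63×15.8^(7/5) = 125.3 atm.

adiabatic: 125 atm; isothermal: 41.6 atm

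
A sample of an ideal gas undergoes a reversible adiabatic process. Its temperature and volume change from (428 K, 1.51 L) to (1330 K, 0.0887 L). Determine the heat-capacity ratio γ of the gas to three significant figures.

TV^(γ−1) = const ⇒ γ − 1 = ln(T₂/T₁) / ln(V₁/V₂).
γ = 1 + ln(1330/428) / ln(1.51/0.0887) = 1.4.

γ ≈ 1.40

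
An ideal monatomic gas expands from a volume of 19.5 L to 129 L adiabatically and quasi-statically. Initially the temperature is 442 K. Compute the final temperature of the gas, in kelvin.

T₂ ≈ 125 K

Adiabatic: T₁V₁^(γ−1) = T₂V₂^(γ−1) ⇒ T₂ = T₁ (V₁/V₂)^(γ−1).
For a monatomic ideal gas γ = 5/3, so γ−1 = 2/3.
T₂ = 442 × (19.5/129)^(2/3) = 125.4 K.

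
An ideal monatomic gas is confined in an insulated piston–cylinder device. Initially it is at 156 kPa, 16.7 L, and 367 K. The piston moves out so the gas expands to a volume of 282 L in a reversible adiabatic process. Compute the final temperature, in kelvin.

For a reversible adiabat TV^(γ−1) is constant, so T₂ = T₁ (V₁/V₂)^(γ−1).
γ = 5/3 for a monatomic ideal gas.
T₂ = 367 × (16.7/282)^(2/3) = 55.76 K.

T₂ ≈ 55.8 K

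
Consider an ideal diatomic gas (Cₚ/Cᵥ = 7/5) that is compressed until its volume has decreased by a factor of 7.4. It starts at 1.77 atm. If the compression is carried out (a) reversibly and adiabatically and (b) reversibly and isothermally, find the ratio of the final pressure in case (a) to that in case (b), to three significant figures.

Isothermal: P_b = P₁(V₁/V₂) = 1.77×7.4.
Adiabatic: P_a = P₁(V₁/V₂)^γ = 1.77×7.4^(7/5).
P_a/P_b = (V₁/V₂)^(γ−1) = 7.4^(2/5) = 2.227.

P_adiabatic / P_isothermal ≈ 2.23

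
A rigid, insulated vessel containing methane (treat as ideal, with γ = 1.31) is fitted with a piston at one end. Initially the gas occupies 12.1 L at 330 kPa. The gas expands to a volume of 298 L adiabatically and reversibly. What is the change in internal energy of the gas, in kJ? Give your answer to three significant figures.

P₂ = P₁(V₁/V₂)^γ = 330×(12.1/298)^(1.31) = 4.963 kPa.
For a reversible adiabat, W_by_gas = (P₁V₁ − P₂V₂)/(γ−1).
W_by = (330000×0.0121 − 4963×0.298) / (0.31) = 8110 J.
Q = 0 ⇒ ΔU = −W_by = -8110 J.

ΔU ≈ -8.11 kJ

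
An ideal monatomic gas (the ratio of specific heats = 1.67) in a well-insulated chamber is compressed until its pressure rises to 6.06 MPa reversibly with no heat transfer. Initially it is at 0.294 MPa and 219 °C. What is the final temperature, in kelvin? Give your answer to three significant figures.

Along an adiabat T P^((1−γ)/γ) is constant, so T₂ = T₁ (P₂/P₁)^((γ−1)/γ).
T₁ = 219 °C = 492.1 K.
T₂ = 492.1 × (6.06/0.294)^(0.401) = 1657 K.

T₂ ≈ 1660 K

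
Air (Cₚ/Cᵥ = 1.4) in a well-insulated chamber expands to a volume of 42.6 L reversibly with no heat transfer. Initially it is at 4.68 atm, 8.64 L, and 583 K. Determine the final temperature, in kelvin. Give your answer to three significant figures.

T₂ ≈ 308 K

For a reversible adiabat TV^(γ−1) is constant, so T₂ = T₁ (V₁/V₂)^(γ−1).
T₂ = 583 × (8.64/42.6)^(0.4) = 308 K.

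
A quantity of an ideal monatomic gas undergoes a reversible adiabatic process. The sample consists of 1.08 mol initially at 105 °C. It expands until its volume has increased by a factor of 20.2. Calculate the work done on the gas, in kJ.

W ≈ -4.41 kJ

Adiabatic: T₁V₁^(γ−1) = T₂V₂^(γ−1) ⇒ T₂ = T₁ (V₁/V₂)^(γ−1).
γ = 5/3 for a monatomic ideal gas, so γ−1 = 2/3.
T₁ = 105 °C = 378.1 K.
T₂ = 378.1 × (1/20.2)^(2/3) = 50.98 K.
Q = 0, so ΔU = W_on_gas = nCᵥΔT with Cᵥ = R/(γ−1) = 12.47 J/(mol·K).
ΔU = 1.08 × 12.47 × (50.98 − 378.1) = -4407 J.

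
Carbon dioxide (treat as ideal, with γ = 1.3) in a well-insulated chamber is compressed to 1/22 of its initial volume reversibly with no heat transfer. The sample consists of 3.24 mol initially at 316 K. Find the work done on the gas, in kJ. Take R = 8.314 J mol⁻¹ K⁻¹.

Adiabatic: T₁V₁^(γ−1) = T₂V₂^(γ−1) ⇒ T₂ = T₁ (V₁/V₂)^(γ−1).
T₂ = 316 × 22^(0.3) = 798.8 K.
Q = 0, so ΔU = W_on_gas = nCᵥΔT with Cᵥ = R/(γ−1) = 27.71 J/(mol·K).
ΔU = 3.24 × 27.71 × (798.8 − 316) = 43350 J.

W ≈ 43.3 kJ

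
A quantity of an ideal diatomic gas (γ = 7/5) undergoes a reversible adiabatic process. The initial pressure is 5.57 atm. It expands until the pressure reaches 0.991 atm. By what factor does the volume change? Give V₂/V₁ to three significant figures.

From PV^γ = const, V₂/V₁ = (P₁/P₂)^(1/γ).
V₂/V₁ = (5.57/0.991)^(5/7) = 3.432.

V₂/V₁ ≈ 3.43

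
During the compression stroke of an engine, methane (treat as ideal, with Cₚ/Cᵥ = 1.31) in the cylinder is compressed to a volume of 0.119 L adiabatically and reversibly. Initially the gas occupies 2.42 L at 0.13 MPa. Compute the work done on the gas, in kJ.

P₂ = P₁(V₁/V₂)^γ = 0.13×(2.42/0.119)^(1.31) = 6.726 MPa.
For a reversible adiabat, W_by_gas = (P₁V₁ − P₂V₂)/(γ−1).
W_by = (130000×0.00242 − 6.726×10^6×0.000119) / (0.31) = -1567 J.
W_on_gas = −W_by = 1567 J.

W ≈ 1.57 kJ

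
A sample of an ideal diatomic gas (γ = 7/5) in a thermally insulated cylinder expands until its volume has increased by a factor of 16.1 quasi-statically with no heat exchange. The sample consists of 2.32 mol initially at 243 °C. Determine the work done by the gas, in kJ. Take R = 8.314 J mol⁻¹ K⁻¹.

For a reversible adiabat TV^(γ−1) is constant, so T₂ = T₁ (V₁/V₂)^(γ−1).
T₁ = 243 °C = 516.1 K.
T₂ = 516.1 × (1/16.1)^(2/5) = 169.8 K.
Q = 0, so ΔU = W_on_gas = nCᵥΔT with Cᵥ = R/(γ−1) = 20.79 J/(mol·K).
ΔU = 2.32 × 20.79 × (169.8 − 516.1) = -16700 J.
Work done by the gas = −ΔU = 16700 J.

W ≈ 16.7 kJ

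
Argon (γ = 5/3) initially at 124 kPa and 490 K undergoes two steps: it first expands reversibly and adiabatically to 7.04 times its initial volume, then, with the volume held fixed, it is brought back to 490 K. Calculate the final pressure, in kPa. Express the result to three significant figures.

P₃ ≈ 17.6 kPa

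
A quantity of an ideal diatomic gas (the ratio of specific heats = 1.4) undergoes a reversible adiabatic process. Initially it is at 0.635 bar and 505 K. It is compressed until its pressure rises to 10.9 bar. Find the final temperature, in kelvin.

T₂ ≈ 1140 K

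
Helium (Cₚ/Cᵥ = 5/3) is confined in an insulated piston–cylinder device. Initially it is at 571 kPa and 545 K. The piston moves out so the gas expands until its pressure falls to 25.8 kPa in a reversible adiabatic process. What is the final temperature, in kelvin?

T₂ ≈ 158 K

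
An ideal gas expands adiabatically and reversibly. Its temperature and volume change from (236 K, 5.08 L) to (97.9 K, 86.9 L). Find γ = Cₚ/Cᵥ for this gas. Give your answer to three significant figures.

γ ≈ 1.31

TV^(γ−1) = const ⇒ γ − 1 = ln(T₂/T₁) / ln(V₁/V₂).
γ = 1 + ln(97.9/236) / ln(5.08/86.9) = 1.31.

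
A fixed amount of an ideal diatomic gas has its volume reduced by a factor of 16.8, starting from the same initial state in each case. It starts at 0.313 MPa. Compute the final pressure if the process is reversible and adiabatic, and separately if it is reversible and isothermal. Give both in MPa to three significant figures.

adiabatic: 16.3 MPa; isothermal: 5.26 MPa

For a diatomic ideal gas γ = 7/5.
Isothermal: P₂ = P₁(V₁/V₂) = 0.313×16.8 = 5.258 MPa.
Adiabatic: P₂ = P₁(V₁/V₂)^γ = 0.313×16.8^(7/5) = 16.25 MPa.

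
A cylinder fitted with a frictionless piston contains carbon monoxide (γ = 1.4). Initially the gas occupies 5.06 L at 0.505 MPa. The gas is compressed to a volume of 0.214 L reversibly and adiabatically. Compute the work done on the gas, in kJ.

P₂ = P₁(V₁/V₂)^γ = 0.505×(5.06/0.214)^(1.4) = 42.32 MPa.
For a reversible adiabat, W_by_gas = (P₁V₁ − P₂V₂)/(γ−1).
W_by = (505000×0.00506 − 4.232×10^7×0.000214) / (0.4) = -16250 J.
W_on_gas = −W_by = 16250 J.

W ≈ 16.3 kJ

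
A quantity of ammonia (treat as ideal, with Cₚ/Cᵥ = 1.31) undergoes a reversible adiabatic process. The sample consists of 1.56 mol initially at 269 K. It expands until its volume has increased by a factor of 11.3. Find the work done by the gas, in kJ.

W ≈ 5.95 kJ

Adiabatic: T₁V₁^(γ−1) = T₂V₂^(γ−1) ⇒ T₂ = T₁ (V₁/V₂)^(γ−1).
T₂ = 269 × (1/11.3)^(0.31) = 126.9 K.
Q = 0, so ΔU = W_on_gas = nCᵥΔT with Cᵥ = R/(γ−1) = 26.82 J/(mol·K).
ΔU = 1.56 × 26.82 × (126.9 − 269) = -5947 J.
Work done by the gas = −ΔU = 5947 J.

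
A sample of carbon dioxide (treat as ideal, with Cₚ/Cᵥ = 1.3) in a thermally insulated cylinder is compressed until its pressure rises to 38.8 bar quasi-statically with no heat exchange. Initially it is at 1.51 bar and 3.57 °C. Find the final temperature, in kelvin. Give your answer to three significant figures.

T₂ ≈ 585 K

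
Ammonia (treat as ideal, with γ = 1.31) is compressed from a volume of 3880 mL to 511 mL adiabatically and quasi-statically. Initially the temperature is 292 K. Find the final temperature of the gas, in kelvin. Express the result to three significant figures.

Adiabatic: T₁V₁^(γ−1) = T₂V₂^(γ−1) ⇒ T₂ = T₁ (V₁/V₂)^(γ−1).
T₂ = 292 × (3880/511)^(0.31) = 547.4 K.

T₂ ≈ 547 K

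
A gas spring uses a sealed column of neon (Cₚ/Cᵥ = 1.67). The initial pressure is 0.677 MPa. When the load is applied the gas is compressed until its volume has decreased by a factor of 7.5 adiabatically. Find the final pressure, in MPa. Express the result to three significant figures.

Since PV^γ is constant along a reversible adiabat, P₂ = P₁ (V₁/V₂)^γ.
P₂ = 0.677 × 7.5^(1.67) = 19.59 MPa.

P₂ ≈ 19.6 MPa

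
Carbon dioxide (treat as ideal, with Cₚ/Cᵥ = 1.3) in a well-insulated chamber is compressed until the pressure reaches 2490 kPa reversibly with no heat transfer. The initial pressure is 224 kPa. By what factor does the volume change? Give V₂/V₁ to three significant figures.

V₂/V₁ ≈ 0.157

From PV^γ = const, V₂/V₁ = (P₁/P₂)^(1/γ).
V₂/V₁ = (224/2490)^(0.769) = 0.1568.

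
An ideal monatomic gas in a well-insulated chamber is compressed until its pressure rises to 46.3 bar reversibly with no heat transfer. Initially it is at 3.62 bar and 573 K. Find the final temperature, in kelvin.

Adiabatic: T₂/T₁ = (P₂/P₁)^((γ−1)/γ).
For a monatomic ideal gas γ = 5/3, so (γ−1)/γ = 2/5.
T₂ = 573 × (46.3/3.62)^(2/5) = 1588 K.

T₂ ≈ 1590 K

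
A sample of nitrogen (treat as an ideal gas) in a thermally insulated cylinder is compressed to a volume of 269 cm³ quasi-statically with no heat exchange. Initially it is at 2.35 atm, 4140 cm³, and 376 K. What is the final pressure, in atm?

P₂ ≈ 108 atm

Since PV^γ is constant along a reversible adiabat, P₂ = P₁ (V₁/V₂)^γ.
γ = 7/5 for a diatomic ideal gas.
P₂ = 2.35 × (4140/269)^(7/5) = 107.9 atm.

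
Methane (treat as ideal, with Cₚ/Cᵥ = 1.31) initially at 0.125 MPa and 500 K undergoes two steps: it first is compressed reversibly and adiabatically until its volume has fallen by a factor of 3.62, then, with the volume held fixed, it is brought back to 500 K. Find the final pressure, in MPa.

Adiabatic step (PV^γ = const): P₂ = 0.125×3.62^(1.31) = 0.6742 MPa; T₂ = 500×3.62^(0.31) = 745 K.
Isochoric: P₃ = P₂(T₃/T₂) = 0.6742 × (500/745) = 0.4525 MPa.

P₃ ≈ 0.453 MPa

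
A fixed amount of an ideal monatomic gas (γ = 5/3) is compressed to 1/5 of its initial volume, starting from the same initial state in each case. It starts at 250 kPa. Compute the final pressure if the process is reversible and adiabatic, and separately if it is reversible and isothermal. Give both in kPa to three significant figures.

Isothermal: P₂ = P₁(V₁/V₂) = 250×5 = 1250 kPa.
Adiabatic: P₂ = P₁(V₁/V₂)^γ = 250×5^(5/3) = 3655 kPa.

adiabatic: 3660 kPa; isothermal: 1250 kPa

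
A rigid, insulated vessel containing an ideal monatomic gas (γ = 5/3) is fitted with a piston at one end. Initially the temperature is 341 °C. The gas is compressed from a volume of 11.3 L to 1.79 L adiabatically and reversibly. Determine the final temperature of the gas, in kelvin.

T₂ ≈ 2100 K

Adiabatic: T₁V₁^(γ−1) = T₂V₂^(γ−1) ⇒ T₂ = T₁ (V₁/V₂)^(γ−1).
T₁ = 341 °C = 614.1 K.
T₂ = 614.1 × (11.3/1.79)^(2/3) = 2098 K.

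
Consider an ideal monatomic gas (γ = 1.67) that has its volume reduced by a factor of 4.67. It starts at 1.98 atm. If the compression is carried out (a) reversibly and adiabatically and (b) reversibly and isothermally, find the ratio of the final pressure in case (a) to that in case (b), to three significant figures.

Isothermal: P_b = P₁(V₁/V₂) = 1.98×4.67.
Adiabatic: P_a = P₁(V₁/V₂)^γ = 1.98×4.67^(1.67).
P_a/P_b = (V₁/V₂)^(γ−1) = 4.67^(0.67) = 2.808.

P_adiabatic / P_isothermal ≈ 2.81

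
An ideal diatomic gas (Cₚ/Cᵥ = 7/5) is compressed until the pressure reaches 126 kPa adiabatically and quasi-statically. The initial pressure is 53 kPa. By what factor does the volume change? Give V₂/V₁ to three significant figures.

V₂/V₁ ≈ 0.539

From PV^γ = const, V₂/V₁ = (P₁/P₂)^(1/γ).
V₂/V₁ = (53/126)^(5/7) = 0.5387.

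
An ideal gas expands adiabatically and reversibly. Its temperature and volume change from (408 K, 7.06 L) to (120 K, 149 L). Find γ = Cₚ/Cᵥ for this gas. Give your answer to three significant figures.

TV^(γ−1) = const ⇒ γ − 1 = ln(T₂/T₁) / ln(V₁/V₂).
γ = 1 + ln(120/408) / ln(7.06/149) = 1.401.

γ ≈ 1.40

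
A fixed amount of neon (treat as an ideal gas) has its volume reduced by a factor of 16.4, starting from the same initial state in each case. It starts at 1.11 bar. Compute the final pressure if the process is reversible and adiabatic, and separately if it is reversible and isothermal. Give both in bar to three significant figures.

adiabatic: 118 bar; isothermal: 18.2 bar

For a monatomic ideal gas γ = 5/3.
Isothermal: P₂ = P₁(V₁/V₂) = 1.11×16.4 = 18.2 bar.
Adiabatic: P₂ = P₁(V₁/V₂)^γ = 1.11×16.4^(5/3) = 117.5 bar.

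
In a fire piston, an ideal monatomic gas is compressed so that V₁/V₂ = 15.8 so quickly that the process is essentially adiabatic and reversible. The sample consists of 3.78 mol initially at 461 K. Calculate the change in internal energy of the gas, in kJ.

For a reversible adiabat TV^(γ−1) is constant, so T₂ = T₁ (V₁/V₂)^(γ−1).
γ = 5/3 for a monatomic ideal gas, so γ−1 = 2/3.
T₂ = 461 × 15.8^(2/3) = 2903 K.
Q = 0, so ΔU = W_on_gas = nCᵥΔT with Cᵥ = R/(γ−1) = 12.47 J/(mol·K).
ΔU = 3.78 × 12.47 × (2903 − 461) = 115100 J.

ΔU ≈ 115 kJ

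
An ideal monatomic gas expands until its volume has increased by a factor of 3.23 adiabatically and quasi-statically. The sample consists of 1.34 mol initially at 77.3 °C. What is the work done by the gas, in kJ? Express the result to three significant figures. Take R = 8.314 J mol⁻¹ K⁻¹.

For a reversible adiabat TV^(γ−1) is constant, so T₂ = T₁ (V₁/V₂)^(γ−1).
γ = 5/3 for a monatomic ideal gas, so γ−1 = 2/3.
T₁ = 77.3 °C = 350.4 K.
T₂ = 350.4 × (1/3.23)^(2/3) = 160.4 K.
Q = 0, so ΔU = W_on_gas = nCᵥΔT with Cᵥ = R/(γ−1) = 12.47 J/(mol·K).
ΔU = 1.34 × 12.47 × (160.4 − 350.4) = -3176 J.
Work done by the gas = −ΔU = 3176 J.

W ≈ 3.18 kJ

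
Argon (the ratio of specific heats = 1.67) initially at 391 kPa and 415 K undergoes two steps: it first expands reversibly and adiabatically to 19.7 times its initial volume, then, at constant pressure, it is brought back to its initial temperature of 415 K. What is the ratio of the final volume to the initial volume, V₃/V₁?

V₃/V₁ ≈ 145

Adiabatic step: V₂/V₁ = 19.7; T₂ = T₁·(1/19.7)^(0.67) = 56.33 K.
Isobaric step: V₃/V₂ = T₃/T₂ = 415/56.33.
V₃/V₁ = (V₂/V₁)(V₃/V₂) = 19.7 × (415/56.33) = 145.1.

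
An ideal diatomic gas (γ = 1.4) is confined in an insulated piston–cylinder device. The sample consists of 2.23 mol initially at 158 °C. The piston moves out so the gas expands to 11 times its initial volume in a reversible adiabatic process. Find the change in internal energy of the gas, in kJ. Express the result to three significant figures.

ΔU ≈ -12.3 kJ

For a reversible adiabat TV^(γ−1) is constant, so T₂ = T₁ (V₁/V₂)^(γ−1).
T₁ = 158 °C = 431.1 K.
T₂ = 431.1 × (1/11)^(0.4) = 165.2 K.
Q = 0, so ΔU = W_on_gas = nCᵥΔT with Cᵥ = R/(γ−1) = 20.79 J/(mol·K).
ΔU = 2.23 × 20.79 × (165.2 − 431.1) = -12330 J.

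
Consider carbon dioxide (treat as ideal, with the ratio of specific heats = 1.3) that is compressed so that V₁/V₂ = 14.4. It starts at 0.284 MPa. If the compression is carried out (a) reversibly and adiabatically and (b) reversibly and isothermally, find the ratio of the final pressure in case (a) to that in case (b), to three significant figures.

P_adiabatic / P_isothermal ≈ 2.23

Isothermal: P_b = P₁(V₁/V₂) = 0.284×14.4.
Adiabatic: P_a = P₁(V₁/V₂)^γ = 0.284×14.4^(1.3).
P_a/P_b = (V₁/V₂)^(γ−1) = 14.4^(0.3) = 2.226.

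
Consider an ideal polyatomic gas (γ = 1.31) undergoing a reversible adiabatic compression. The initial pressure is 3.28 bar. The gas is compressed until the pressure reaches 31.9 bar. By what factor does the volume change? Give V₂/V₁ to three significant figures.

From PV^γ = const, V₂/V₁ = (P₁/P₂)^(1/γ).
V₂/V₁ = (3.28/31.9)^(0.763) = 0.1761.

V₂/V₁ ≈ 0.176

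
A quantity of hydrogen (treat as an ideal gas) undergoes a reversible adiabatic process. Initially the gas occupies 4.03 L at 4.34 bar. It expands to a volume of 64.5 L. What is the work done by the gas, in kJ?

W ≈ 2.93 kJ

γ = 7/5 for a diatomic ideal gas.
P₂ = P₁(V₁/V₂)^γ = 4.34×(4.03/64.5)^(7/5) = 0.08944 bar.
For a reversible adiabat, W_by_gas = (P₁V₁ − P₂V₂)/(γ−1).
W_by = (434000×0.00403 − 8944×0.0645) / (2/5) = 2930 J.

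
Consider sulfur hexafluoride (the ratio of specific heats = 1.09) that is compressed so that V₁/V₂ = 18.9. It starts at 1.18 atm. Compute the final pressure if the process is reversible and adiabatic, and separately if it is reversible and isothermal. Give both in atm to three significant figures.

adiabatic: 29.1 atm; isothermal: 22.3 atm

Isothermal: P₂ = P₁(V₁/V₂) = 1.18×18.9 = 22.3 atm.
Adiabatic: P₂ = P₁(V₁/V₂)^γ = 1.18×18.9^(1.09) = 29.06 atm.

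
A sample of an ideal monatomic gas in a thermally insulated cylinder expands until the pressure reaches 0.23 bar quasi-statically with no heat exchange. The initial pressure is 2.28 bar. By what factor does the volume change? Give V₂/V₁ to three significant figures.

V₂/V₁ ≈ 3.96

From PV^γ = const, V₂/V₁ = (P₁/P₂)^(1/γ).
For a monatomic ideal gas γ = 5/3.
V₂/V₁ = (2.28/0.23)^(3/5) = 3.96.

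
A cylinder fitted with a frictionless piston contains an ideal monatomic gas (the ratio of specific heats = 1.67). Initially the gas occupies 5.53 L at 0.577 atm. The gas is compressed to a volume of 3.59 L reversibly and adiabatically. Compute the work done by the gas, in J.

P₂ = P₁(V₁/V₂)^γ = 0.577×(5.53/3.59)^(1.67) = 1.187 atm.
For a reversible adiabat, W_by_gas = (P₁V₁ − P₂V₂)/(γ−1).
W_by = (58460×0.00553 − 120300×0.00359) / (0.67) = -162 J.

W ≈ -162 J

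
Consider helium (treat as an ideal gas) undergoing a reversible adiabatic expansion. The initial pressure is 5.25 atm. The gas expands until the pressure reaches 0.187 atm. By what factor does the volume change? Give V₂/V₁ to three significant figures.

From PV^γ = const, V₂/V₁ = (P₁/P₂)^(1/γ).
For a monatomic ideal gas γ = 5/3.
V₂/V₁ = (5.25/0.187)^(3/5) = 7.396.

V₂/V₁ ≈ 7.40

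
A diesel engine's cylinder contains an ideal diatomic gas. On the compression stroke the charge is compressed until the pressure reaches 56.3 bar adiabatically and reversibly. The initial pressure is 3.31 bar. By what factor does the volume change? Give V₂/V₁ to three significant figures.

From PV^γ = const, V₂/V₁ = (P₁/P₂)^(1/γ).
For a diatomic ideal gas γ = 7/5.
V₂/V₁ = (3.31/56.3)^(5/7) = 0.1321.

V₂/V₁ ≈ 0.132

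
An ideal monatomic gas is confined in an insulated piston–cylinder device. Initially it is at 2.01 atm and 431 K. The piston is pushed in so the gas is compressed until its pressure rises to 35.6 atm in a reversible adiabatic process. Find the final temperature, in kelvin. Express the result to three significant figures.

Along an adiabat T P^((1−γ)/γ) is constant, so T₂ = T₁ (P₂/P₁)^((γ−1)/γ).
For a monatomic ideal gas γ = 5/3, so (γ−1)/γ = 2/5.
T₂ = 431 × (35.6/2.01)^(2/5) = 1361 K.

T₂ ≈ 1360 K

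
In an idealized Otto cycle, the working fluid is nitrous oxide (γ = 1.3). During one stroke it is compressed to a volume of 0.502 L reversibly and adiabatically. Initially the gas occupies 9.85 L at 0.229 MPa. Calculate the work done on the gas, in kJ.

P₂ = P₁(V₁/V₂)^γ = 0.229×(9.85/0.502)^(1.3) = 10.97 MPa.
For a reversible adiabat, W_by_gas = (P₁V₁ − P₂V₂)/(γ−1).
W_by = (229000×0.00985 − 1.097×10^7×0.000502) / (0.3) = -10850 J.
W_on_gas = −W_by = 10850 J.

W ≈ 10.8 kJ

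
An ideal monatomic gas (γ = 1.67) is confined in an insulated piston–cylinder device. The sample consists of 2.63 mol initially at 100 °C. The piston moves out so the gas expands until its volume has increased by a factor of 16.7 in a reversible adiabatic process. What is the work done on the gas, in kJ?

For a reversible adiabat TV^(γ−1) is constant, so T₂ = T₁ (V₁/V₂)^(γ−1).
T₁ = 100 °C = 373.1 K.
T₂ = 373.1 × (1/16.7)^(0.67) = 56.58 K.
Q = 0, so ΔU = W_on_gas = nCᵥΔT with Cᵥ = R/(γ−1) = 12.41 J/(mol·K).
ΔU = 2.63 × 12.41 × (56.58 − 373.1) = -10330 J.

W ≈ -10.3 kJ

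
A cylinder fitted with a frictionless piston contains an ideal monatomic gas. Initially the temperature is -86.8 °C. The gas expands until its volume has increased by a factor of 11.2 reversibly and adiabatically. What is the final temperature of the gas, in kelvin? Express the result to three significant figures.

T₂ ≈ 37.2 K

For a reversible adiabat TV^(γ−1) is constant, so T₂ = T₁ (V₁/V₂)^(γ−1).
For a monatomic ideal gas γ = 5/3, so γ−1 = 2/3.
T₁ = -86.8 °C = 186.3 K.
T₂ = 186.3 × (1/11.2)^(2/3) = 37.23 K.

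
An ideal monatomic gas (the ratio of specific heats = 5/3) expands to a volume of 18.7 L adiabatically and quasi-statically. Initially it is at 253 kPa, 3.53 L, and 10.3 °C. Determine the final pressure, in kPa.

Adiabatic: P₁V₁^γ = P₂V₂^γ ⇒ P₂ = P₁ (V₁/V₂)^γ.
P₂ = 253 × (3.53/18.7)^(5/3) = 15.72 kPa.

P₂ ≈ 15.7 kPa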